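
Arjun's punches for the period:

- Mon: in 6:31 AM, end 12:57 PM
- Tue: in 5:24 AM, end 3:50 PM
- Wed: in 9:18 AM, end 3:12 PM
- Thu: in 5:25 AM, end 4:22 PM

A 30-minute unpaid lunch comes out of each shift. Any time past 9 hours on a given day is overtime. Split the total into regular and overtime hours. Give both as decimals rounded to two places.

Mon: 6:31 AM–12:57 PM = 6 h 26 min; less 30 min break → 5 h 56 min
Tue: 5:24 AM–3:50 PM = 10 h 26 min; less 30 min break → 9 h 56 min
Wed: 9:18 AM–3:12 PM = 5 h 54 min; less 30 min break → 5 h 24 min
Thu: 5:25 AM–4:22 PM = 10 h 57 min; less 30 min break → 10 h 27 min
Mon reg 5 h 56 min / OT 0 h 0 min; Tue reg 9 h 0 min / OT 0 h 56 min; Wed reg 5 h 24 min / OT 0 h 0 min; Thu reg 9 h 0 min / OT 1 h 27 min.
Totals: regular 29 h 20 min, overtime 2 h 23 min.

Regular 29.33 hours, overtime 2.38 hours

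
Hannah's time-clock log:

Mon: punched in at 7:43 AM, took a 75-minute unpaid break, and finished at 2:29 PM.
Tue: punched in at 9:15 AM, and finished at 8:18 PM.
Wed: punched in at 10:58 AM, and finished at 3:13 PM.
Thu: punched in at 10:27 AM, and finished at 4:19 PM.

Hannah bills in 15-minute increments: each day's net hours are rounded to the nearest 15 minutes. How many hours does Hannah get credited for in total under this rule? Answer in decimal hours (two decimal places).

Mon: 7:43 AM–2:29 PM = 6 h 46 min − 75 min = 5 h 31 min → rounds to 5 h 30 min
Tue: 9:15 AM–8:18 PM = 11 h 3 min → rounds to 11 h 0 min
Wed: 10:58 AM–3:13 PM = 4 h 15 min → rounds to 4 h 15 min
Thu: 10:27 AM–4:19 PM = 5 h 52 min → rounds to 5 h 45 min
Total credited: 26 h 30 min.

26.50 hours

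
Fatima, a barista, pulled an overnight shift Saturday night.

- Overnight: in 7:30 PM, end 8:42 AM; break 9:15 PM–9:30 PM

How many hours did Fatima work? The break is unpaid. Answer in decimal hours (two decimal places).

12.95 hours

Overnight: 7:30 PM → midnight = 4 h 30 min; midnight → 8:42 AM = 8 h 42 min; span 13 h 12 min; less 15 min break → 12 h 57 min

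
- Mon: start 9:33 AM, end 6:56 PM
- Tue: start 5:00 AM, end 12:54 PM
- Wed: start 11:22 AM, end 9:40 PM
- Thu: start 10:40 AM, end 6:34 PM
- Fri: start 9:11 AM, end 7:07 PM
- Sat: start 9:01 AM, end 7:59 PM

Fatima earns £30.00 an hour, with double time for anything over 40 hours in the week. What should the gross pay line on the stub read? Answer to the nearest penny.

£2183.00

Mon: 9:33 AM–6:56 PM = 9 h 23 min
Tue: 5:00 AM–12:54 PM = 7 h 54 min
Wed: 11:22 AM–9:40 PM = 10 h 18 min
Thu: 10:40 AM–6:34 PM = 7 h 54 min
Fri: 9:11 AM–7:07 PM = 9 h 56 min
Sat: 9:01 AM–7:59 PM = 10 h 58 min
Total worked: 56 h 23 min = 3383 min.
Regular 40 h 0 min = 2400 min at £30.00/h; overtime 16 h 23 min = 983 min at £60.00/h.
Pay = (2400 × £30.00 + 983 × £60.00) ÷ 60 = £2183.00.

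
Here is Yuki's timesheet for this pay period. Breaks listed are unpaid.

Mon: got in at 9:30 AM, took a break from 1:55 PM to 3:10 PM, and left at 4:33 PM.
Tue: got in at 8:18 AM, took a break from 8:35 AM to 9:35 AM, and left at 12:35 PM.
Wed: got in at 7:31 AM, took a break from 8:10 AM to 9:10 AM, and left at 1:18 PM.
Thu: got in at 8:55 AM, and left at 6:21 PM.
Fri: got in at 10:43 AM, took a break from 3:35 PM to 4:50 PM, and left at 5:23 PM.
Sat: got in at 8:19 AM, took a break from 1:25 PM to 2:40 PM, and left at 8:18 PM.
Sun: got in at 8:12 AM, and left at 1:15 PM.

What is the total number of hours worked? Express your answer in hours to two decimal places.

Mon: 9:30 AM–4:33 PM = 7 h 3 min; less 75 min break → 5 h 48 min
Tue: 8:18 AM–12:35 PM = 4 h 17 min; less 60 min break → 3 h 17 min
Wed: 7:31 AM–1:18 PM = 5 h 47 min; less 60 min break → 4 h 47 min
Thu: 8:55 AM–6:21 PM = 9 h 26 min
Fri: 10:43 AM–5:23 PM = 6 h 40 min; less 75 min break → 5 h 25 min
Sat: 8:19 AM–8:18 PM = 11 h 59 min; less 75 min break → 10 h 44 min
Sun: 8:12 AM–1:15 PM = 5 h 3 min
Total: 5 h 48 min + 3 h 17 min + 4 h 47 min + 9 h 26 min + 5 h 25 min + 10 h 44 min + 5 h 3 min = 44 h 30 min.

44.50 hours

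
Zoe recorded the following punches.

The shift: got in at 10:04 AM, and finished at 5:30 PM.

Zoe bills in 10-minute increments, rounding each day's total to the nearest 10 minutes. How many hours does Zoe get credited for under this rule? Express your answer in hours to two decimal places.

The shift: 10:04 AM–5:30 PM = 7 h 26 min → rounds to 7 h 30 min

7.50 hours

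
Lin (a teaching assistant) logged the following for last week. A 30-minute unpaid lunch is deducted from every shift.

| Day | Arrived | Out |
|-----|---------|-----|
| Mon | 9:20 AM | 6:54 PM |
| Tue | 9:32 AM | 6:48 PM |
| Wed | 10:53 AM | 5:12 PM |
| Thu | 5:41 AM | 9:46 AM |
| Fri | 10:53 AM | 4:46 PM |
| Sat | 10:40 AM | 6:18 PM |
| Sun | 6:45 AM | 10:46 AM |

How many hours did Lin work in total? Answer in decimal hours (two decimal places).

43.27 hours

Mon: 9:20 AM–6:54 PM = 9 h 34 min; less 30 min break → 9 h 4 min
Tue: 9:32 AM–6:48 PM = 9 h 16 min; less 30 min break → 8 h 46 min
Wed: 10:53 AM–5:12 PM = 6 h 19 min; less 30 min break → 5 h 49 min
Thu: 5:41 AM–9:46 AM = 4 h 5 min; less 30 min break → 3 h 35 min
Fri: 10:53 AM–4:46 PM = 5 h 53 min; less 30 min break → 5 h 23 min
Sat: 10:40 AM–6:18 PM = 7 h 38 min; less 30 min break → 7 h 8 min
Sun: 6:45 AM–10:46 AM = 4 h 1 min; less 30 min break → 3 h 31 min
Total: 9 h 4 min + 8 h 46 min + 5 h 49 min + 3 h 35 min + 5 h 23 min + 7 h 8 min + 3 h 31 min = 43 h 16 min.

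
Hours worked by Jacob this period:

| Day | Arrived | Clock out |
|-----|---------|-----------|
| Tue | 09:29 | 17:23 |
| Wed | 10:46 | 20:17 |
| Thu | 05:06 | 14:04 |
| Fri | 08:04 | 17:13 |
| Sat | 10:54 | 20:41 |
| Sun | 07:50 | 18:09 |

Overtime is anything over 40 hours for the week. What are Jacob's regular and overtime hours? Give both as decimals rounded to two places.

Tue: 09:29–17:23 = 7 h 54 min
Wed: 10:46–20:17 = 9 h 31 min
Thu: 05:06–14:04 = 8 h 58 min
Fri: 08:04–17:13 = 9 h 9 min
Sat: 10:54–20:41 = 9 h 47 min
Sun: 07:50–18:09 = 10 h 19 min
Total worked: 55 h 38 min = 55.63 h.
Threshold 40 h → overtime 15 h 38 min, regular 40 h 0 min.

Regular 40.00 hours, overtime 15.63 hours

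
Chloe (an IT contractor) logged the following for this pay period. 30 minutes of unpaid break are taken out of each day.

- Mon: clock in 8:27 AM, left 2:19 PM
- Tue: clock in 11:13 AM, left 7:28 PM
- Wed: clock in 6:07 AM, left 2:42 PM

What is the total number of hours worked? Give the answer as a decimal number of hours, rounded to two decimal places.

21.20 hours

Mon: 8:27 AM–2:19 PM = 5 h 52 min; less 30 min break → 5 h 22 min
Tue: 11:13 AM–7:28 PM = 8 h 15 min; less 30 min break → 7 h 45 min
Wed: 6:07 AM–2:42 PM = 8 h 35 min; less 30 min break → 8 h 5 min
Total: 5 h 22 min + 7 h 45 min + 8 h 5 min = 21 h 12 min.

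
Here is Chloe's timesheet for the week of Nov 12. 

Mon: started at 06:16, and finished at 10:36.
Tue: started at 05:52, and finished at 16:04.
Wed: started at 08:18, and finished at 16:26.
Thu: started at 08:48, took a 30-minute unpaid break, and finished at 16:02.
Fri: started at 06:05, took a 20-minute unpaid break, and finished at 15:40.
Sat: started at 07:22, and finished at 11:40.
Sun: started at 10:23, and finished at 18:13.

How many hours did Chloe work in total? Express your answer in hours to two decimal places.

50.78 hours

Mon: 06:16–10:36 = 4 h 20 min
Tue: 05:52–16:04 = 10 h 12 min
Wed: 08:18–16:26 = 8 h 8 min
Thu: 08:48–16:02 = 7 h 14 min; less 30 min break → 6 h 44 min
Fri: 06:05–15:40 = 9 h 35 min; less 20 min break → 9 h 15 min
Sat: 07:22–11:40 = 4 h 18 min
Sun: 10:23–18:13 = 7 h 50 min
Total: 4 h 20 min + 10 h 12 min + 8 h 8 min + 6 h 44 min + 9 h 15 min + 4 h 18 min + 7 h 50 min = 50 h 47 min.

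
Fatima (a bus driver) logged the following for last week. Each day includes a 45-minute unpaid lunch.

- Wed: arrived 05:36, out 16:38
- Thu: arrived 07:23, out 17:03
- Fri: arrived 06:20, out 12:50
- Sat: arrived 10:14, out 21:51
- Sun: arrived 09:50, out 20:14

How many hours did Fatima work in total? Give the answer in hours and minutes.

45 h 28 min

Wed: 05:36–16:38 = 11 h 2 min; less 45 min break → 10 h 17 min
Thu: 07:23–17:03 = 9 h 40 min; less 45 min break → 8 h 55 min
Fri: 06:20–12:50 = 6 h 30 min; less 45 min break → 5 h 45 min
Sat: 10:14–21:51 = 11 h 37 min; less 45 min break → 10 h 52 min
Sun: 09:50–20:14 = 10 h 24 min; less 45 min break → 9 h 39 min
Total: 10 h 17 min + 8 h 55 min + 5 h 45 min + 10 h 52 min + 9 h 39 min = 45 h 28 min.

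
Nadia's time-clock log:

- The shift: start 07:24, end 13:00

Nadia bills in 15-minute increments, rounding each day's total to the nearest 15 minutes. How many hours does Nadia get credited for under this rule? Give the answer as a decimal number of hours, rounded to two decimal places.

The shift: 07:24–13:00 = 5 h 36 min → rounds to 5 h 30 min

5.50 hours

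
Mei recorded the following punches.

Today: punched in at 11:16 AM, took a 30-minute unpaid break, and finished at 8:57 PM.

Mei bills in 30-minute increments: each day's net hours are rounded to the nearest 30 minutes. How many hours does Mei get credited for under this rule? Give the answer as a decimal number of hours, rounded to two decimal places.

9.00 hours

Today: 11:16 AM–8:57 PM = 9 h 41 min − 30 min = 9 h 11 min → rounds to 9 h 0 min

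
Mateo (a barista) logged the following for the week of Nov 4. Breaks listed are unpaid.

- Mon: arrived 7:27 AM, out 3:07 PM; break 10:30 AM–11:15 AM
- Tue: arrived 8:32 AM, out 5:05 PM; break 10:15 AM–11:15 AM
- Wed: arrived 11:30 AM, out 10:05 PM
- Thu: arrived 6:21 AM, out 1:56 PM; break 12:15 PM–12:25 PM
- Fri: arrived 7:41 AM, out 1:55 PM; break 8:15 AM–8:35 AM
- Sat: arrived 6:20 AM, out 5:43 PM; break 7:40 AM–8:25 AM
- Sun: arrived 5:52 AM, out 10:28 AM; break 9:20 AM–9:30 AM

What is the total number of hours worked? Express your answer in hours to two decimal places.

53.43 hours

Mon: 7:27 AM–3:07 PM = 7 h 40 min; less 45 min break → 6 h 55 min
Tue: 8:32 AM–5:05 PM = 8 h 33 min; less 60 min break → 7 h 33 min
Wed: 11:30 AM–10:05 PM = 10 h 35 min
Thu: 6:21 AM–1:56 PM = 7 h 35 min; less 10 min break → 7 h 25 min
Fri: 7:41 AM–1:55 PM = 6 h 14 min; less 20 min break → 5 h 54 min
Sat: 6:20 AM–5:43 PM = 11 h 23 min; less 45 min break → 10 h 38 min
Sun: 5:52 AM–10:28 AM = 4 h 36 min; less 10 min break → 4 h 26 min
Total: 6 h 55 min + 7 h 33 min + 10 h 35 min + 7 h 25 min + 5 h 54 min + 10 h 38 min + 4 h 26 min = 53 h 26 min.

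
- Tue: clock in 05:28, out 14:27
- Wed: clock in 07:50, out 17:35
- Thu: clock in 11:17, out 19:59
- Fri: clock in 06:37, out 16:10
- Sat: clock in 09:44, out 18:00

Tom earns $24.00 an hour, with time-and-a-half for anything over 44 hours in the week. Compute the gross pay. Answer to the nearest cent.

$1101.00

Tue: 05:28–14:27 = 8 h 59 min
Wed: 07:50–17:35 = 9 h 45 min
Thu: 11:17–19:59 = 8 h 42 min
Fri: 06:37–16:10 = 9 h 33 min
Sat: 09:44–18:00 = 8 h 16 min
Total worked: 45 h 15 min = 2715 min.
Regular 44 h 0 min = 2640 min at $24.00/h; overtime 1 h 15 min = 75 min at $36.00/h.
Pay = (2640 × $24.00 + 75 × $36.00) ÷ 60 = $1101.00.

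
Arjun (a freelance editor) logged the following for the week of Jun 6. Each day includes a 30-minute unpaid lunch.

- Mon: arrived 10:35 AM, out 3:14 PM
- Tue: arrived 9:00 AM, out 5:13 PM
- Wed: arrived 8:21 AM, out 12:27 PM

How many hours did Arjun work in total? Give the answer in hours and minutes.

15 h 28 min

Mon: 10:35 AM–3:14 PM = 4 h 39 min; less 30 min break → 4 h 9 min
Tue: 9:00 AM–5:13 PM = 8 h 13 min; less 30 min break → 7 h 43 min
Wed: 8:21 AM–12:27 PM = 4 h 6 min; less 30 min break → 3 h 36 min
Total: 4 h 9 min + 7 h 43 min + 3 h 36 min = 15 h 28 min.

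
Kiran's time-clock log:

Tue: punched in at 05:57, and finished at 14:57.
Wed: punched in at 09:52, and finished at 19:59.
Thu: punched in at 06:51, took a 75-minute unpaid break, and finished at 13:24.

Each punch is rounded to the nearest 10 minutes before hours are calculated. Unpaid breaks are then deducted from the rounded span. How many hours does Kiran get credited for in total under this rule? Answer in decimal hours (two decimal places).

Tue: in 05:57→06:00, out 14:57→15:00; 9 h 0 min
Wed: in 09:52→09:50, out 19:59→20:00; 10 h 10 min
Thu: in 06:51→06:50, out 13:24→13:20; 6 h 30 min − 75 min = 5 h 15 min
Total credited: 24 h 25 min.

24.42 hours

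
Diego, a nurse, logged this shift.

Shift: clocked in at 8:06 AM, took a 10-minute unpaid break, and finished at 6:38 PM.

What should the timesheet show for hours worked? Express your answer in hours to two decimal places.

10.37 hours

Shift: 8:06 AM–6:38 PM = 10 h 32 min; less 10 min break → 10 h 22 min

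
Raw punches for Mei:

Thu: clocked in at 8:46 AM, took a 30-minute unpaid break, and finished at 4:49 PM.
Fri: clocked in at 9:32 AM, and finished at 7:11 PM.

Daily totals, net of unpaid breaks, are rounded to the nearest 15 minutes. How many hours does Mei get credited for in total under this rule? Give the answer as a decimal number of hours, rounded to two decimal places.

Thu: 8:46 AM–4:49 PM = 8 h 3 min − 30 min = 7 h 33 min → rounds to 7 h 30 min
Fri: 9:32 AM–7:11 PM = 9 h 39 min → rounds to 9 h 45 min
Total credited: 17 h 15 min.

17.25 hours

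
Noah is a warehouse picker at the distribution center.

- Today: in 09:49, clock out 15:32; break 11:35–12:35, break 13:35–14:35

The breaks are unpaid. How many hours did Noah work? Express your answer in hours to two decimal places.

3.72 hours

Today: 09:49–15:32 = 5 h 43 min; less 120 min break → 3 h 43 min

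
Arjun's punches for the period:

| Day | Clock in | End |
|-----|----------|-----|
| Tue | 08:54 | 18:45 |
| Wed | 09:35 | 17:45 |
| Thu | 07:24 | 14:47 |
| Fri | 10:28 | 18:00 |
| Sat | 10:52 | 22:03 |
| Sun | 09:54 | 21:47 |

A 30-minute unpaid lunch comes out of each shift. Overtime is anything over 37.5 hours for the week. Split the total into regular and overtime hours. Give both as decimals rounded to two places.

Tue: 08:54–18:45 = 9 h 51 min; less 30 min break → 9 h 21 min
Wed: 09:35–17:45 = 8 h 10 min; less 30 min break → 7 h 40 min
Thu: 07:24–14:47 = 7 h 23 min; less 30 min break → 6 h 53 min
Fri: 10:28–18:00 = 7 h 32 min; less 30 min break → 7 h 2 min
Sat: 10:52–22:03 = 11 h 11 min; less 30 min break → 10 h 41 min
Sun: 09:54–21:47 = 11 h 53 min; less 30 min break → 11 h 23 min
Total worked: 53 h 0 min = 53.00 h.
Threshold 37.5 h → overtime 15 h 30 min, regular 37 h 30 min.

Regular 37.50 hours, overtime 15.50 hours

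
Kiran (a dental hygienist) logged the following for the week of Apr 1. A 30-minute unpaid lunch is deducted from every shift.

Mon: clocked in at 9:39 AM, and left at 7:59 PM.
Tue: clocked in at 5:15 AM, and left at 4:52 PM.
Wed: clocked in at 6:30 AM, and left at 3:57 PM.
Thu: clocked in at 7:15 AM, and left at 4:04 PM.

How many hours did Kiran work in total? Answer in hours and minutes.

Mon: 9:39 AM–7:59 PM = 10 h 20 min; less 30 min break → 9 h 50 min
Tue: 5:15 AM–4:52 PM = 11 h 37 min; less 30 min break → 11 h 7 min
Wed: 6:30 AM–3:57 PM = 9 h 27 min; less 30 min break → 8 h 57 min
Thu: 7:15 AM–4:04 PM = 8 h 49 min; less 30 min break → 8 h 19 min
Total: 9 h 50 min + 11 h 7 min + 8 h 57 min + 8 h 19 min = 38 h 13 min.

38 h 13 min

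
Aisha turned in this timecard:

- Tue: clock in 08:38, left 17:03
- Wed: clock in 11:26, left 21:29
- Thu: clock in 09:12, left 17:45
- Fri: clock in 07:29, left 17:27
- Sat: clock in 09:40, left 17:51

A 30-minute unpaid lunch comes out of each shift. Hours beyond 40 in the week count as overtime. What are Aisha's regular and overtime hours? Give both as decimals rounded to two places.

Tue: 08:38–17:03 = 8 h 25 min; less 30 min break → 7 h 55 min
Wed: 11:26–21:29 = 10 h 3 min; less 30 min break → 9 h 33 min
Thu: 09:12–17:45 = 8 h 33 min; less 30 min break → 8 h 3 min
Fri: 07:29–17:27 = 9 h 58 min; less 30 min break → 9 h 28 min
Sat: 09:40–17:51 = 8 h 11 min; less 30 min break → 7 h 41 min
Total worked: 42 h 40 min = 42.67 h.
Threshold 40 h → overtime 2 h 40 min, regular 40 h 0 min.

Regular 40.00 hours, overtime 2.67 hours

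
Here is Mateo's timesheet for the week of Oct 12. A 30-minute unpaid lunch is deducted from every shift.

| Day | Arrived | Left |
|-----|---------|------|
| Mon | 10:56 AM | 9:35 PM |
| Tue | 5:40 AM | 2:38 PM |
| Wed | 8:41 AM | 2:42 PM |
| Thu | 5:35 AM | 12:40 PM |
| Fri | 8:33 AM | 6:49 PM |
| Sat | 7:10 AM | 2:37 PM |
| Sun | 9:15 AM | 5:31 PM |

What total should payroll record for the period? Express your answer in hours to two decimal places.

Mon: 10:56 AM–9:35 PM = 10 h 39 min; less 30 min break → 10 h 9 min
Tue: 5:40 AM–2:38 PM = 8 h 58 min; less 30 min break → 8 h 28 min
Wed: 8:41 AM–2:42 PM = 6 h 1 min; less 30 min break → 5 h 31 min
Thu: 5:35 AM–12:40 PM = 7 h 5 min; less 30 min break → 6 h 35 min
Fri: 8:33 AM–6:49 PM = 10 h 16 min; less 30 min break → 9 h 46 min
Sat: 7:10 AM–2:37 PM = 7 h 27 min; less 30 min break → 6 h 57 min
Sun: 9:15 AM–5:31 PM = 8 h 16 min; less 30 min break → 7 h 46 min
Total: 10 h 9 min + 8 h 28 min + 5 h 31 min + 6 h 35 min + 9 h 46 min + 6 h 57 min + 7 h 46 min = 55 h 12 min.

55.20 hours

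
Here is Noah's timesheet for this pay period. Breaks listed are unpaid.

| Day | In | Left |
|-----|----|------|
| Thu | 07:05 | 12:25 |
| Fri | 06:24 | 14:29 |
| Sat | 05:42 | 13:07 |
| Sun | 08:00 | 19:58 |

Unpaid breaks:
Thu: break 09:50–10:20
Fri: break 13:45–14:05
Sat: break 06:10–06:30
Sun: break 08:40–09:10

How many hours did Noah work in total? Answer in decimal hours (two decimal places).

Thu: 07:05–12:25 = 5 h 20 min; less 30 min break → 4 h 50 min
Fri: 06:24–14:29 = 8 h 5 min; less 20 min break → 7 h 45 min
Sat: 05:42–13:07 = 7 h 25 min; less 20 min break → 7 h 5 min
Sun: 08:00–19:58 = 11 h 58 min; less 30 min break → 11 h 28 min
Total: 4 h 50 min + 7 h 45 min + 7 h 5 min + 11 h 28 min = 31 h 8 min.

31.13 hours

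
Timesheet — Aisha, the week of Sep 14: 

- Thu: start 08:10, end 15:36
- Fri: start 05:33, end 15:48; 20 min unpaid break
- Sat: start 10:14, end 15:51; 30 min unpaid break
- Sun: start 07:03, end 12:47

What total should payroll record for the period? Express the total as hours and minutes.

28 h 12 min

Thu: 08:10–15:36 = 7 h 26 min
Fri: 05:33–15:48 = 10 h 15 min; less 20 min break → 9 h 55 min
Sat: 10:14–15:51 = 5 h 37 min; less 30 min break → 5 h 7 min
Sun: 07:03–12:47 = 5 h 44 min
Total: 7 h 26 min + 9 h 55 min + 5 h 7 min + 5 h 44 min = 28 h 12 min.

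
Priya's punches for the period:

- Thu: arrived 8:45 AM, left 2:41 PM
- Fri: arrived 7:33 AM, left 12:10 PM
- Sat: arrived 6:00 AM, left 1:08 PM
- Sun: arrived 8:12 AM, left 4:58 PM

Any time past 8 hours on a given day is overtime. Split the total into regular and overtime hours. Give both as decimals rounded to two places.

Regular 25.68 hours, overtime 0.77 hours

Thu: 8:45 AM–2:41 PM = 5 h 56 min
Fri: 7:33 AM–12:10 PM = 4 h 37 min
Sat: 6:00 AM–1:08 PM = 7 h 8 min
Sun: 8:12 AM–4:58 PM = 8 h 46 min
Thu reg 5 h 56 min / OT 0 h 0 min; Fri reg 4 h 37 min / OT 0 h 0 min; Sat reg 7 h 8 min / OT 0 h 0 min; Sun reg 8 h 0 min / OT 0 h 46 min.
Totals: regular 25 h 41 min, overtime 0 h 46 min.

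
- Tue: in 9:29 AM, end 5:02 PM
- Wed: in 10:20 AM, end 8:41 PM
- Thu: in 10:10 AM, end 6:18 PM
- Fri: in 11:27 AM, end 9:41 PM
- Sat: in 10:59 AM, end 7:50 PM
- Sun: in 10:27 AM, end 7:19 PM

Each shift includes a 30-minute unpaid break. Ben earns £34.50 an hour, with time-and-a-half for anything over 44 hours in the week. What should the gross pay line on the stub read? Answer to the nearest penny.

Tue: 9:29 AM–5:02 PM = 7 h 33 min; less 30 min break → 7 h 3 min
Wed: 10:20 AM–8:41 PM = 10 h 21 min; less 30 min break → 9 h 51 min
Thu: 10:10 AM–6:18 PM = 8 h 8 min; less 30 min break → 7 h 38 min
Fri: 11:27 AM–9:41 PM = 10 h 14 min; less 30 min break → 9 h 44 min
Sat: 10:59 AM–7:50 PM = 8 h 51 min; less 30 min break → 8 h 21 min
Sun: 10:27 AM–7:19 PM = 8 h 52 min; less 30 min break → 8 h 22 min
Total worked: 50 h 59 min = 3059 min.
Regular 44 h 0 min = 2640 min at £34.50/h; overtime 6 h 59 min = 419 min at £51.75/h.
Pay = (2640 × £34.50 + 419 × £51.75) ÷ 60 = £1879.39.

£1879.39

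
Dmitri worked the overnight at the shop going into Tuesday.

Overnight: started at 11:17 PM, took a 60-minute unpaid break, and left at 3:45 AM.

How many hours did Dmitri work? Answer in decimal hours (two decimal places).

3.47 hours

Overnight: 11:17 PM → midnight = 0 h 43 min; midnight → 3:45 AM = 3 h 45 min; span 4 h 28 min; less 60 min break → 3 h 28 min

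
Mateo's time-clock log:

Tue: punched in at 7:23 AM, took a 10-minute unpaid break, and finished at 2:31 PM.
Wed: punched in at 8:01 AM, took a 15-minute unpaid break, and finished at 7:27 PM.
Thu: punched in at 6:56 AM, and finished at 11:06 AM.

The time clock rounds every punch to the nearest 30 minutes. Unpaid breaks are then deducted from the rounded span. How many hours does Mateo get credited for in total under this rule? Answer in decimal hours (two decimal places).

Tue: in 7:23 AM→7:30 AM, out 2:31 PM→2:30 PM; 7 h 0 min − 10 min = 6 h 50 min
Wed: in 8:01 AM→8:00 AM, out 7:27 PM→7:30 PM; 11 h 30 min − 15 min = 11 h 15 min
Thu: in 6:56 AM→7:00 AM, out 11:06 AM→11:00 AM; 4 h 0 min
Total credited: 22 h 5 min.

22.08 hours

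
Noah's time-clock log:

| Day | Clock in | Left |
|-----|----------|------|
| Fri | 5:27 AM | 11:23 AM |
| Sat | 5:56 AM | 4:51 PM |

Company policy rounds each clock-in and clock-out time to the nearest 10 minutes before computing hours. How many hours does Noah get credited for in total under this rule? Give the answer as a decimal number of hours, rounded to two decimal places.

Fri: in 5:27 AM→5:30 AM, out 11:23 AM→11:20 AM; 5 h 50 min
Sat: in 5:56 AM→6:00 AM, out 4:51 PM→4:50 PM; 10 h 50 min
Total credited: 16 h 40 min.

16.67 hours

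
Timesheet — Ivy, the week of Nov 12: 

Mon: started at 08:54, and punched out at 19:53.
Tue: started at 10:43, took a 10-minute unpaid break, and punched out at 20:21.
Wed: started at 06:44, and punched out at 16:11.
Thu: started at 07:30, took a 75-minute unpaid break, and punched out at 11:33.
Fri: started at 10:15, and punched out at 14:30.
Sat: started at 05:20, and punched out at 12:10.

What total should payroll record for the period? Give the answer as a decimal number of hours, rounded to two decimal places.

Mon: 08:54–19:53 = 10 h 59 min
Tue: 10:43–20:21 = 9 h 38 min; less 10 min break → 9 h 28 min
Wed: 06:44–16:11 = 9 h 27 min
Thu: 07:30–11:33 = 4 h 3 min; less 75 min break → 2 h 48 min
Fri: 10:15–14:30 = 4 h 15 min
Sat: 05:20–12:10 = 6 h 50 min
Total: 10 h 59 min + 9 h 28 min + 9 h 27 min + 2 h 48 min + 4 h 15 min + 6 h 50 min = 43 h 47 min.

43.78 hours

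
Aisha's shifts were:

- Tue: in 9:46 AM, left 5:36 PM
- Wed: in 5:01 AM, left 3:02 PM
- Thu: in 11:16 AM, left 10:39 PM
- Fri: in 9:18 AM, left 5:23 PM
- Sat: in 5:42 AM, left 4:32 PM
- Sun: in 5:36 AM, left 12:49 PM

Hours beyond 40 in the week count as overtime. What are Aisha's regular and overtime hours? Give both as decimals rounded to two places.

Regular 40.00 hours, overtime 15.37 hours

Tue: 9:46 AM–5:36 PM = 7 h 50 min
Wed: 5:01 AM–3:02 PM = 10 h 1 min
Thu: 11:16 AM–10:39 PM = 11 h 23 min
Fri: 9:18 AM–5:23 PM = 8 h 5 min
Sat: 5:42 AM–4:32 PM = 10 h 50 min
Sun: 5:36 AM–12:49 PM = 7 h 13 min
Total worked: 55 h 22 min = 55.37 h.
Threshold 40 h → overtime 15 h 22 min, regular 40 h 0 min.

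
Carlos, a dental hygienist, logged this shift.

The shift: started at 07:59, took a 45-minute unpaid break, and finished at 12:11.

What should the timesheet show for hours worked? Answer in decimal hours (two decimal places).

3.45 hours

The shift: 07:59–12:11 = 4 h 12 min; less 45 min break → 3 h 27 min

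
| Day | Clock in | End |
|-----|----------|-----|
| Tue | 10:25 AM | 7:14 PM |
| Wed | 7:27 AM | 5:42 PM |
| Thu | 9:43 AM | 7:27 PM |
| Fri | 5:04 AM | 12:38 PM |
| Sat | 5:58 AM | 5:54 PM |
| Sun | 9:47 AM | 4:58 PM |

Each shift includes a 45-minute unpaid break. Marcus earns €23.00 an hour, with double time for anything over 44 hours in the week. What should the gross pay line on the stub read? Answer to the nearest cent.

Tue: 10:25 AM–7:14 PM = 8 h 49 min; less 45 min break → 8 h 4 min
Wed: 7:27 AM–5:42 PM = 10 h 15 min; less 45 min break → 9 h 30 min
Thu: 9:43 AM–7:27 PM = 9 h 44 min; less 45 min break → 8 h 59 min
Fri: 5:04 AM–12:38 PM = 7 h 34 min; less 45 min break → 6 h 49 min
Sat: 5:58 AM–5:54 PM = 11 h 56 min; less 45 min break → 11 h 11 min
Sun: 9:47 AM–4:58 PM = 7 h 11 min; less 45 min break → 6 h 26 min
Total worked: 50 h 59 min = 3059 min.
Regular 44 h 0 min = 2640 min at €23.00/h; overtime 6 h 59 min = 419 min at €46.00/h.
Pay = (2640 × €23.00 + 419 × €46.00) ÷ 60 = €1333.23.

€1333.23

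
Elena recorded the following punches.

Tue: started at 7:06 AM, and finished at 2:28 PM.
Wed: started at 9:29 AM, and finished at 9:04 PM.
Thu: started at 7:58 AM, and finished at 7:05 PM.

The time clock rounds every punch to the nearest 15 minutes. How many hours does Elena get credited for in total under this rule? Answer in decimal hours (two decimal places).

30.00 hours

Tue: in 7:06 AM→7:00 AM, out 2:28 PM→2:30 PM; 7 h 30 min
Wed: in 9:29 AM→9:30 AM, out 9:04 PM→9:00 PM; 11 h 30 min
Thu: in 7:58 AM→8:00 AM, out 7:05 PM→7:00 PM; 11 h 0 min
Total credited: 30 h 0 min.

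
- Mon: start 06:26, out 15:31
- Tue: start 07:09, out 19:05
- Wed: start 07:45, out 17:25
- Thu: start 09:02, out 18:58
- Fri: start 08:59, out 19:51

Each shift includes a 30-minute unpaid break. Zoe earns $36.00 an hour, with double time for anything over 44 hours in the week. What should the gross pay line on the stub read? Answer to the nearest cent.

$1942.80

Mon: 06:26–15:31 = 9 h 5 min; less 30 min break → 8 h 35 min
Tue: 07:09–19:05 = 11 h 56 min; less 30 min break → 11 h 26 min
Wed: 07:45–17:25 = 9 h 40 min; less 30 min break → 9 h 10 min
Thu: 09:02–18:58 = 9 h 56 min; less 30 min break → 9 h 26 min
Fri: 08:59–19:51 = 10 h 52 min; less 30 min break → 10 h 22 min
Total worked: 48 h 59 min = 2939 min.
Regular 44 h 0 min = 2640 min at $36.00/h; overtime 4 h 59 min = 299 min at $72.00/h.
Pay = (2640 × $36.00 + 299 × $72.00) ÷ 60 = $1942.80.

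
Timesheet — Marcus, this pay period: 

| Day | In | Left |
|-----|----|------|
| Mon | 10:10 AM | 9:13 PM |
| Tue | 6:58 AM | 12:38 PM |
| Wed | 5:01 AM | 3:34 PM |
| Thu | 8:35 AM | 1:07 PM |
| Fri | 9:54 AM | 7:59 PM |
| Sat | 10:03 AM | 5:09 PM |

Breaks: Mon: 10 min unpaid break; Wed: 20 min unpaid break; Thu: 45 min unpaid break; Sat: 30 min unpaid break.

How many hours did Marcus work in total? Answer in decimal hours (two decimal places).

Mon: 10:10 AM–9:13 PM = 11 h 3 min; less 10 min break → 10 h 53 min
Tue: 6:58 AM–12:38 PM = 5 h 40 min
Wed: 5:01 AM–3:34 PM = 10 h 33 min; less 20 min break → 10 h 13 min
Thu: 8:35 AM–1:07 PM = 4 h 32 min; less 45 min break → 3 h 47 min
Fri: 9:54 AM–7:59 PM = 10 h 5 min
Sat: 10:03 AM–5:09 PM = 7 h 6 min; less 30 min break → 6 h 36 min
Total: 10 h 53 min + 5 h 40 min + 10 h 13 min + 3 h 47 min + 10 h 5 min + 6 h 36 min = 47 h 14 min.

47.23 hours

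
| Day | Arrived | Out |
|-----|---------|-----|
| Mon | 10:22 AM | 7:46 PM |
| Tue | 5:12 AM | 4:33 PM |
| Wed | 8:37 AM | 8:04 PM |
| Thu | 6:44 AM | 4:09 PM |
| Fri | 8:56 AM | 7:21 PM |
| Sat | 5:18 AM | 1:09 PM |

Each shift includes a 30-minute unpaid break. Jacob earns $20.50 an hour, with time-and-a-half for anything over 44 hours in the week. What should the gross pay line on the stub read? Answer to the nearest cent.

$1298.16

Mon: 10:22 AM–7:46 PM = 9 h 24 min; less 30 min break → 8 h 54 min
Tue: 5:12 AM–4:33 PM = 11 h 21 min; less 30 min break → 10 h 51 min
Wed: 8:37 AM–8:04 PM = 11 h 27 min; less 30 min break → 10 h 57 min
Thu: 6:44 AM–4:09 PM = 9 h 25 min; less 30 min break → 8 h 55 min
Fri: 8:56 AM–7:21 PM = 10 h 25 min; less 30 min break → 9 h 55 min
Sat: 5:18 AM–1:09 PM = 7 h 51 min; less 30 min break → 7 h 21 min
Total worked: 56 h 53 min = 3413 min.
Regular 44 h 0 min = 2640 min at $20.50/h; overtime 12 h 53 min = 773 min at $30.75/h.
Pay = (2640 × $20.50 + 773 × $30.75) ÷ 60 = $1298.16.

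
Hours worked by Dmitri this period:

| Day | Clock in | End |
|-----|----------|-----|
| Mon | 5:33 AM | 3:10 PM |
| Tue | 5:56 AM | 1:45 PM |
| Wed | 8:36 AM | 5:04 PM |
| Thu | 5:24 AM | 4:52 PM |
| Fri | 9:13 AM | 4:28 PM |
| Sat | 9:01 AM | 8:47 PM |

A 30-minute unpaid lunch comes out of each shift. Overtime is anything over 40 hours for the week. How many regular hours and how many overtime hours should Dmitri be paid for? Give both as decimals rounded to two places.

Regular 40.00 hours, overtime 13.38 hours

Mon: 5:33 AM–3:10 PM = 9 h 37 min; less 30 min break → 9 h 7 min
Tue: 5:56 AM–1:45 PM = 7 h 49 min; less 30 min break → 7 h 19 min
Wed: 8:36 AM–5:04 PM = 8 h 28 min; less 30 min break → 7 h 58 min
Thu: 5:24 AM–4:52 PM = 11 h 28 min; less 30 min break → 10 h 58 min
Fri: 9:13 AM–4:28 PM = 7 h 15 min; less 30 min break → 6 h 45 min
Sat: 9:01 AM–8:47 PM = 11 h 46 min; less 30 min break → 11 h 16 min
Total worked: 53 h 23 min = 53.38 h.
Threshold 40 h → overtime 13 h 23 min, regular 40 h 0 min.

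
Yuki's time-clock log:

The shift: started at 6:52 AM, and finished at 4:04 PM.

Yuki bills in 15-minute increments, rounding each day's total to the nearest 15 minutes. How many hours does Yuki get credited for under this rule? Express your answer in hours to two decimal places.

9.25 hours

The shift: 6:52 AM–4:04 PM = 9 h 12 min → rounds to 9 h 15 min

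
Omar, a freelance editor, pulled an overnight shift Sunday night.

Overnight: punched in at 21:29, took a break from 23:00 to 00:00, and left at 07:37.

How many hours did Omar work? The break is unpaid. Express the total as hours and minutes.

9 h 8 min

Overnight: 21:29 → midnight = 2 h 31 min; midnight → 07:37 = 7 h 37 min; span 10 h 8 min; less 60 min break → 9 h 8 min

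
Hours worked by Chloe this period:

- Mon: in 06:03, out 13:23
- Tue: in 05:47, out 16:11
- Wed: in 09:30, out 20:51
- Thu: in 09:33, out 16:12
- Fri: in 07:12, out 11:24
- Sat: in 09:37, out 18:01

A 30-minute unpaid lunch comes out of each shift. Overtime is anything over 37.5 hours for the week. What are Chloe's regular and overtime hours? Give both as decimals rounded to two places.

Mon: 06:03–13:23 = 7 h 20 min; less 30 min break → 6 h 50 min
Tue: 05:47–16:11 = 10 h 24 min; less 30 min break → 9 h 54 min
Wed: 09:30–20:51 = 11 h 21 min; less 30 min break → 10 h 51 min
Thu: 09:33–16:12 = 6 h 39 min; less 30 min break → 6 h 9 min
Fri: 07:12–11:24 = 4 h 12 min; less 30 min break → 3 h 42 min
Sat: 09:37–18:01 = 8 h 24 min; less 30 min break → 7 h 54 min
Total worked: 45 h 20 min = 45.33 h.
Threshold 37.5 h → overtime 7 h 50 min, regular 37 h 30 min.

Regular 37.50 hours, overtime 7.83 hours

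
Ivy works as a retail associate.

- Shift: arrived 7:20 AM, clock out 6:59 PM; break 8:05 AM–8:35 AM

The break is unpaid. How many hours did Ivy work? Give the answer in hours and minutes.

Shift: 7:20 AM–6:59 PM = 11 h 39 min; less 30 min break → 11 h 9 min

11 h 9 min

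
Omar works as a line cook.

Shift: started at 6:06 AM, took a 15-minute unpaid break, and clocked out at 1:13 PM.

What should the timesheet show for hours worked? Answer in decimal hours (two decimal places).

6.87 hours

Shift: 6:06 AM–1:13 PM = 7 h 7 min; less 15 min break → 6 h 52 min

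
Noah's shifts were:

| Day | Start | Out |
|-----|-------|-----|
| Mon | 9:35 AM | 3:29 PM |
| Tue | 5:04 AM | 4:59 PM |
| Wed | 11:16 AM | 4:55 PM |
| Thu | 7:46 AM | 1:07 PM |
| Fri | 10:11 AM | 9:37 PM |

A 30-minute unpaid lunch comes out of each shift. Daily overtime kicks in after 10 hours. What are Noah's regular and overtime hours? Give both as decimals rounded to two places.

Regular 35.40 hours, overtime 2.35 hours

Mon: 9:35 AM–3:29 PM = 5 h 54 min; less 30 min break → 5 h 24 min
Tue: 5:04 AM–4:59 PM = 11 h 55 min; less 30 min break → 11 h 25 min
Wed: 11:16 AM–4:55 PM = 5 h 39 min; less 30 min break → 5 h 9 min
Thu: 7:46 AM–1:07 PM = 5 h 21 min; less 30 min break → 4 h 51 min
Fri: 10:11 AM–9:37 PM = 11 h 26 min; less 30 min break → 10 h 56 min
Mon reg 5 h 24 min / OT 0 h 0 min; Tue reg 10 h 0 min / OT 1 h 25 min; Wed reg 5 h 9 min / OT 0 h 0 min; Thu reg 4 h 51 min / OT 0 h 0 min; Fri reg 10 h 0 min / OT 0 h 56 min.
Totals: regular 35 h 24 min, overtime 2 h 21 min.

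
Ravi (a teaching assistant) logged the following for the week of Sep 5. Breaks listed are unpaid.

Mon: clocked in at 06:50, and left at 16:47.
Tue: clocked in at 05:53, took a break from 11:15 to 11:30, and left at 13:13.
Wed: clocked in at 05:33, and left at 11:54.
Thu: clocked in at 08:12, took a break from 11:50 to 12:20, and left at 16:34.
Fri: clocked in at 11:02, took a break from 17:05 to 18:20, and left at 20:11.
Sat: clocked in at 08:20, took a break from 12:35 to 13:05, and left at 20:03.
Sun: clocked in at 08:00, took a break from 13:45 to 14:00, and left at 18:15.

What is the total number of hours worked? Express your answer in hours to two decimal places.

60.37 hours

Mon: 06:50–16:47 = 9 h 57 min
Tue: 05:53–13:13 = 7 h 20 min; less 15 min break → 7 h 5 min
Wed: 05:33–11:54 = 6 h 21 min
Thu: 08:12–16:34 = 8 h 22 min; less 30 min break → 7 h 52 min
Fri: 11:02–20:11 = 9 h 9 min; less 75 min break → 7 h 54 min
Sat: 08:20–20:03 = 11 h 43 min; less 30 min break → 11 h 13 min
Sun: 08:00–18:15 = 10 h 15 min; less 15 min break → 10 h 0 min
Total: 9 h 57 min + 7 h 5 min + 6 h 21 min + 7 h 52 min + 7 h 54 min + 11 h 13 min + 10 h 0 min = 60 h 22 min.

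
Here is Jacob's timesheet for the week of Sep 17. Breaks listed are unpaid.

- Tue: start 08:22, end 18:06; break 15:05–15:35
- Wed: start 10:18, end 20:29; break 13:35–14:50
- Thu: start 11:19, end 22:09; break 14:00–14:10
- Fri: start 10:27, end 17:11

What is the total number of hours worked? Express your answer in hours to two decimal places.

35.57 hours

Tue: 08:22–18:06 = 9 h 44 min; less 30 min break → 9 h 14 min
Wed: 10:18–20:29 = 10 h 11 min; less 75 min break → 8 h 56 min
Thu: 11:19–22:09 = 10 h 50 min; less 10 min break → 10 h 40 min
Fri: 10:27–17:11 = 6 h 44 min
Total: 9 h 14 min + 8 h 56 min + 10 h 40 min + 6 h 44 min = 35 h 34 min.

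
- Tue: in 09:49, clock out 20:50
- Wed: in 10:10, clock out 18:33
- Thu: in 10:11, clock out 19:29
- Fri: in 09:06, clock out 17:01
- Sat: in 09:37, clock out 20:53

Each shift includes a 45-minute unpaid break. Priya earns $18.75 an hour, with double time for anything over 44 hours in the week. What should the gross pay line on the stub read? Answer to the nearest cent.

Tue: 09:49–20:50 = 11 h 1 min; less 45 min break → 10 h 16 min
Wed: 10:10–18:33 = 8 h 23 min; less 45 min break → 7 h 38 min
Thu: 10:11–19:29 = 9 h 18 min; less 45 min break → 8 h 33 min
Fri: 09:06–17:01 = 7 h 55 min; less 45 min break → 7 h 10 min
Sat: 09:37–20:53 = 11 h 16 min; less 45 min break → 10 h 31 min
Total worked: 44 h 8 min = 2648 min.
Regular 44 h 0 min = 2640 min at $18.75/h; overtime 0 h 8 min = 8 min at $37.50/h.
Pay = (2640 × $18.75 + 8 × $37.50) ÷ 60 = $830.00.

$830.00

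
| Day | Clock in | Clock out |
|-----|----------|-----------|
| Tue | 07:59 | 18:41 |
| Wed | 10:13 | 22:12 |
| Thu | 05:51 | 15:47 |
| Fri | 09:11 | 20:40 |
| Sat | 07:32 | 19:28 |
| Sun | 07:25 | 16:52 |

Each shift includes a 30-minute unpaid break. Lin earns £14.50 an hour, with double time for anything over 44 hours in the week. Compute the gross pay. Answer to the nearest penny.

Tue: 07:59–18:41 = 10 h 42 min; less 30 min break → 10 h 12 min
Wed: 10:13–22:12 = 11 h 59 min; less 30 min break → 11 h 29 min
Thu: 05:51–15:47 = 9 h 56 min; less 30 min break → 9 h 26 min
Fri: 09:11–20:40 = 11 h 29 min; less 30 min break → 10 h 59 min
Sat: 07:32–19:28 = 11 h 56 min; less 30 min break → 11 h 26 min
Sun: 07:25–16:52 = 9 h 27 min; less 30 min break → 8 h 57 min
Total worked: 62 h 29 min = 3749 min.
Regular 44 h 0 min = 2640 min at £14.50/h; overtime 18 h 29 min = 1109 min at £29.00/h.
Pay = (2640 × £14.50 + 1109 × £29.00) ÷ 60 = £1174.02.

£1174.02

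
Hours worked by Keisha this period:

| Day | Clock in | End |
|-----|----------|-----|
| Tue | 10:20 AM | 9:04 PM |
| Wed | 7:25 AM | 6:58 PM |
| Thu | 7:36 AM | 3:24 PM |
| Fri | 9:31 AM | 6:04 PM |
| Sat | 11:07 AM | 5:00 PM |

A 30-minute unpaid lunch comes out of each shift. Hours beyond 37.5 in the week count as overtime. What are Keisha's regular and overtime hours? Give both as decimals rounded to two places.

Tue: 10:20 AM–9:04 PM = 10 h 44 min; less 30 min break → 10 h 14 min
Wed: 7:25 AM–6:58 PM = 11 h 33 min; less 30 min break → 11 h 3 min
Thu: 7:36 AM–3:24 PM = 7 h 48 min; less 30 min break → 7 h 18 min
Fri: 9:31 AM–6:04 PM = 8 h 33 min; less 30 min break → 8 h 3 min
Sat: 11:07 AM–5:00 PM = 5 h 53 min; less 30 min break → 5 h 23 min
Total worked: 42 h 1 min = 42.02 h.
Threshold 37.5 h → overtime 4 h 31 min, regular 37 h 30 min.

Regular 37.50 hours, overtime 4.52 hours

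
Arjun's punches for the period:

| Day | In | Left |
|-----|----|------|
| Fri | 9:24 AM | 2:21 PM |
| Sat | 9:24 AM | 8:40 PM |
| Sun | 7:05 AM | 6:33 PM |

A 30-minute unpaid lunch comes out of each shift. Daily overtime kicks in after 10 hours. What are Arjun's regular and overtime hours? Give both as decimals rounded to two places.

Regular 24.45 hours, overtime 1.73 hours

Fri: 9:24 AM–2:21 PM = 4 h 57 min; less 30 min break → 4 h 27 min
Sat: 9:24 AM–8:40 PM = 11 h 16 min; less 30 min break → 10 h 46 min
Sun: 7:05 AM–6:33 PM = 11 h 28 min; less 30 min break → 10 h 58 min
Fri reg 4 h 27 min / OT 0 h 0 min; Sat reg 10 h 0 min / OT 0 h 46 min; Sun reg 10 h 0 min / OT 0 h 58 min.
Totals: regular 24 h 27 min, overtime 1 h 44 min.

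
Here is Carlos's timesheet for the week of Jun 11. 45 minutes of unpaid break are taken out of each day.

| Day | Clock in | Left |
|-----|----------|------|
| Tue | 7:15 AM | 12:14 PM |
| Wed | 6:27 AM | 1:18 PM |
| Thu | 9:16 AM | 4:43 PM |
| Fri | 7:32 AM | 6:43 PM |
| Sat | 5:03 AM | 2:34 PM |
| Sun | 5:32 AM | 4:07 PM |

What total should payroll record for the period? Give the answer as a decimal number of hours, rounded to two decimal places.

Tue: 7:15 AM–12:14 PM = 4 h 59 min; less 45 min break → 4 h 14 min
Wed: 6:27 AM–1:18 PM = 6 h 51 min; less 45 min break → 6 h 6 min
Thu: 9:16 AM–4:43 PM = 7 h 27 min; less 45 min break → 6 h 42 min
Fri: 7:32 AM–6:43 PM = 11 h 11 min; less 45 min break → 10 h 26 min
Sat: 5:03 AM–2:34 PM = 9 h 31 min; less 45 min break → 8 h 46 min
Sun: 5:32 AM–4:07 PM = 10 h 35 min; less 45 min break → 9 h 50 min
Total: 4 h 14 min + 6 h 6 min + 6 h 42 min + 10 h 26 min + 8 h 46 min + 9 h 50 min = 46 h 4 min.

46.07 hours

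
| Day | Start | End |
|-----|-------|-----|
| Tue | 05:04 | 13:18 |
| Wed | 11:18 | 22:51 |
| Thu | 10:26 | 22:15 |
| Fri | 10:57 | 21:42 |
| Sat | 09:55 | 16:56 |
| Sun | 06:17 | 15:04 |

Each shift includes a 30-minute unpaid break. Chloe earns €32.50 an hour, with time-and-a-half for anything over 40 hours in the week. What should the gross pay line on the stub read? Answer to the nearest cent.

Tue: 05:04–13:18 = 8 h 14 min; less 30 min break → 7 h 44 min
Wed: 11:18–22:51 = 11 h 33 min; less 30 min break → 11 h 3 min
Thu: 10:26–22:15 = 11 h 49 min; less 30 min break → 11 h 19 min
Fri: 10:57–21:42 = 10 h 45 min; less 30 min break → 10 h 15 min
Sat: 09:55–16:56 = 7 h 1 min; less 30 min break → 6 h 31 min
Sun: 06:17–15:04 = 8 h 47 min; less 30 min break → 8 h 17 min
Total worked: 55 h 9 min = 3309 min.
Regular 40 h 0 min = 2400 min at €32.50/h; overtime 15 h 9 min = 909 min at €48.75/h.
Pay = (2400 × €32.50 + 909 × €48.75) ÷ 60 = €2038.56.

€2038.56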